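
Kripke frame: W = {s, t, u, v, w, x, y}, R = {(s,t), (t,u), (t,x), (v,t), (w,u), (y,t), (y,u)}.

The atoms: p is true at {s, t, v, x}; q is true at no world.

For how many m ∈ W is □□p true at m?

s: successors {t}; □p there: t:F. ✗
t: successors {u, x}; □p there: u:T, x:T. ✓
u: no successors, so □□p holds vacuously. ✓
v: successors {t}; □p there: t:F. ✗
w: successors {u}; □p there: u:T. ✓
x: no successors, so □□p holds vacuously. ✓
y: successors {t, u}; □p there: t:F, u:T. ✗
Satisfying worlds: {t, u, w, x}.

4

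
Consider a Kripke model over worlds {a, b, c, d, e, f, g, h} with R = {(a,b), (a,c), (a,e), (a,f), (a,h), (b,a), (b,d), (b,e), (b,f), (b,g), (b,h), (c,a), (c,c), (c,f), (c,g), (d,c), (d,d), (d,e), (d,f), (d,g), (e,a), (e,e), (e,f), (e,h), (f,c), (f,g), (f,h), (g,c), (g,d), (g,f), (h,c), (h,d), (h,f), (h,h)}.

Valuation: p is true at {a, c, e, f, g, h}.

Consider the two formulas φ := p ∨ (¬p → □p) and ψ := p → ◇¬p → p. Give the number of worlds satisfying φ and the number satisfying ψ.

6 and 8

For p ∨ (¬p → □p):
a: p is T, ¬p → □p is T. ✓
b: p is F, ¬p → □p is F. ✗
c: p is T, ¬p → □p is T. ✓
d: p is F, ¬p → □p is F. ✗
e: p is T, ¬p → □p is T. ✓
f: p is T, ¬p → □p is T. ✓
g: p is T, ¬p → □p is T. ✓
h: p is T, ¬p → □p is T. ✓
— 6 worlds.
For p → ◇¬p → p:
a: p is T, ◇¬p → p is T. ✓
b: p is F, ◇¬p → p is F. ✓
c: p is T, ◇¬p → p is T. ✓
d: p is F, ◇¬p → p is F. ✓
e: p is T, ◇¬p → p is T. ✓
f: p is T, ◇¬p → p is T. ✓
g: p is T, ◇¬p → p is T. ✓
h: p is T, ◇¬p → p is T. ✓
— 8 worlds.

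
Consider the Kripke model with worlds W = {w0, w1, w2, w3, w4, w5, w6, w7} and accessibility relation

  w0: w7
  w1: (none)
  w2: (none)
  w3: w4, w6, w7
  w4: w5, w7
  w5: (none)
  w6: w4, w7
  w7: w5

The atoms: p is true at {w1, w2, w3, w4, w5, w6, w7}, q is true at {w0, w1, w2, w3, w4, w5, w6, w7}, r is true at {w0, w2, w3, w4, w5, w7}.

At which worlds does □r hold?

{w0, w1, w2, w4, w5, w6, w7}

w0: successors {w7}; r there: w7:T. ✓
w1: no successors, so □r holds vacuously. ✓
w2: no successors, so □r holds vacuously. ✓
w3: successors {w4, w6, w7}; r there: w4:T, w6:F, w7:T. ✗
w4: successors {w5, w7}; r there: w5:T, w7:T. ✓
w5: no successors, so □r holds vacuously. ✓
w6: successors {w4, w7}; r there: w4:T, w7:T. ✓
w7: successors {w5}; r there: w5:T. ✓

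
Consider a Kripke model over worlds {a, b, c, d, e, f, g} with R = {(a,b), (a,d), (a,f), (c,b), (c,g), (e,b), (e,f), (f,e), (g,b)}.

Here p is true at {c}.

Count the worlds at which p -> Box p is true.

6

a: p is F, Box p is F. ✓
b: p is F, Box p is T. ✓
c: p is T, Box p is F. ✗
d: p is F, Box p is T. ✓
e: p is F, Box p is F. ✓
f: p is F, Box p is F. ✓
g: p is F, Box p is F. ✓
Satisfying worlds: {a, b, d, e, f, g}.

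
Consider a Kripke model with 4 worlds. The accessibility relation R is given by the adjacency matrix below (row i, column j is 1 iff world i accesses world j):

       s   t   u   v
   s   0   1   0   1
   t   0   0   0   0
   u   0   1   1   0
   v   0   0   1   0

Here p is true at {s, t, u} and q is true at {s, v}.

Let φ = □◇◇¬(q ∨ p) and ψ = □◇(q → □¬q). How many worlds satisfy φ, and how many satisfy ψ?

For □◇◇¬(q ∨ p):
s: successors {t, v}; ◇◇¬(q ∨ p) there: t:F, v:F. ✗
t: no successors, so □◇◇¬(q ∨ p) holds vacuously. ✓
u: successors {t, u}; ◇◇¬(q ∨ p) there: t:F, u:F. ✗
v: successors {u}; ◇◇¬(q ∨ p) there: u:F. ✗
— 1 world.
For □◇(q → □¬q):
s: successors {t, v}; ◇(q → □¬q) there: t:F, v:T. ✗
t: no successors, so □◇(q → □¬q) holds vacuously. ✓
u: successors {t, u}; ◇(q → □¬q) there: t:F, u:T. ✗
v: successors {u}; ◇(q → □¬q) there: u:T. ✓
— 2 worlds.

1 and 2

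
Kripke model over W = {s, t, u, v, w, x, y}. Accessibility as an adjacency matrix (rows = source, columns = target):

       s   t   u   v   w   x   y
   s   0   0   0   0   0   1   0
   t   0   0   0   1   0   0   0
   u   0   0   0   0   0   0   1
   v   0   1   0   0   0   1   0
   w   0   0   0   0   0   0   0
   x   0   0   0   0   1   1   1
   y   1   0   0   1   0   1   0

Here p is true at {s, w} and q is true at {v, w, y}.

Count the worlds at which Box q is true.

s: successors {x}; q there: x:F. ✗
t: successors {v}; q there: v:T. ✓
u: successors {y}; q there: y:T. ✓
v: successors {t, x}; q there: t:F, x:F. ✗
w: no successors, so Box q holds vacuously. ✓
x: successors {w, x, y}; q there: w:T, x:F, y:T. ✗
y: successors {s, v, x}; q there: s:F, v:T, x:F. ✗
Satisfying worlds: {t, u, w}.

3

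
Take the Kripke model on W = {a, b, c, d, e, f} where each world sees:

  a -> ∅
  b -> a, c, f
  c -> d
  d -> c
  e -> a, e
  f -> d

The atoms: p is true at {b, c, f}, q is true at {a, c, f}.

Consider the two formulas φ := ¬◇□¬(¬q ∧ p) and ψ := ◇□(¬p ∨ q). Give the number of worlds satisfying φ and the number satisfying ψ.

For ¬◇□¬(¬q ∧ p):
a: ◇□¬(¬q ∧ p) is F. ✓
b: ◇□¬(¬q ∧ p) is T. ✗
c: ◇□¬(¬q ∧ p) is T. ✗
d: ◇□¬(¬q ∧ p) is T. ✗
e: ◇□¬(¬q ∧ p) is T. ✗
f: ◇□¬(¬q ∧ p) is T. ✗
— 1 world.
For ◇□(¬p ∨ q):
a: no successors, so ◇□(¬p ∨ q) fails. ✗
b: successors {a, c, f}; □(¬p ∨ q) there: a:T, c:T, f:T. ✓
c: successors {d}; □(¬p ∨ q) there: d:T. ✓
d: successors {c}; □(¬p ∨ q) there: c:T. ✓
e: successors {a, e}; □(¬p ∨ q) there: a:T, e:T. ✓
f: successors {d}; □(¬p ∨ q) there: d:T. ✓
— 5 worlds.

1 and 5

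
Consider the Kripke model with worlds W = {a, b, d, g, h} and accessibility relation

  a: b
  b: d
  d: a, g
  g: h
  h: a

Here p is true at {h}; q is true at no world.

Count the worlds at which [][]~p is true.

a: successors {b}; []~p there: b:T. ✓
b: successors {d}; []~p there: d:T. ✓
d: successors {a, g}; []~p there: a:T, g:F. ✗
g: successors {h}; []~p there: h:T. ✓
h: successors {a}; []~p there: a:T. ✓
Satisfying worlds: {a, b, g, h}.

4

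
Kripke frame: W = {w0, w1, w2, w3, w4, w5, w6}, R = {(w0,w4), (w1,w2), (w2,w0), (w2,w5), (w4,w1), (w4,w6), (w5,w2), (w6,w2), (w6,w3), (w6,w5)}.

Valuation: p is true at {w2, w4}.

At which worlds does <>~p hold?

{w2, w4, w6}

w0: successors {w4}; ~p there: w4:F. ✗
w1: successors {w2}; ~p there: w2:F. ✗
w2: successors {w0, w5}; ~p there: w0:T, w5:T. ✓
w3: no successors, so <>~p fails. ✗
w4: successors {w1, w6}; ~p there: w1:T, w6:T. ✓
w5: successors {w2}; ~p there: w2:F. ✗
w6: successors {w2, w3, w5}; ~p there: w2:F, w3:T, w5:T. ✓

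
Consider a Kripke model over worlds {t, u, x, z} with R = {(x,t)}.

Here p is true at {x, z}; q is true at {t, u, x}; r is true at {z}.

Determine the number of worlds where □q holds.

t: no successors, so □q holds vacuously. ✓
u: no successors, so □q holds vacuously. ✓
x: successors {t}; q there: t:T. ✓
z: no successors, so □q holds vacuously. ✓
Satisfying worlds: {t, u, x, z}.

4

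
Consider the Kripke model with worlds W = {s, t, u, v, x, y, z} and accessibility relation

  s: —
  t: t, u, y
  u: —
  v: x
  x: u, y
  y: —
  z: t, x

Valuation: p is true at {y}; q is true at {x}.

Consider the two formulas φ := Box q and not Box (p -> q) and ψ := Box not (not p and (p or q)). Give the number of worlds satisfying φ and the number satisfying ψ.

0 and 5

For Box q and not Box (p -> q):
s: Box q is T, not Box (p -> q) is F. ✗
t: Box q is F, not Box (p -> q) is T. ✗
u: Box q is T, not Box (p -> q) is F. ✗
v: Box q is T, not Box (p -> q) is F. ✗
x: Box q is F, not Box (p -> q) is T. ✗
y: Box q is T, not Box (p -> q) is F. ✗
z: Box q is F, not Box (p -> q) is F. ✗
— 0 worlds.
For Box not (not p and (p or q)):
s: no successors, so Box not (not p and (p or q)) holds vacuously. ✓
t: successors {t, u, y}; not (not p and (p or q)) there: t:T, u:T, y:T. ✓
u: no successors, so Box not (not p and (p or q)) holds vacuously. ✓
v: successors {x}; not (not p and (p or q)) there: x:F. ✗
x: successors {u, y}; not (not p and (p or q)) there: u:T, y:T. ✓
y: no successors, so Box not (not p and (p or q)) holds vacuously. ✓
z: successors {t, x}; not (not p and (p or q)) there: t:T, x:F. ✗
— 5 worlds.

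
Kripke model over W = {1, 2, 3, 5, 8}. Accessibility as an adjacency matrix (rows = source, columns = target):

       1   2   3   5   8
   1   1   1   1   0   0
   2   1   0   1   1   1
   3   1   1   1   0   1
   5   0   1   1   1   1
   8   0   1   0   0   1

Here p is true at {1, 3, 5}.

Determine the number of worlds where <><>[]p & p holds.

0

1: <><>[]p is F, p is T. ✗
2: <><>[]p is F, p is F. ✗
3: <><>[]p is F, p is T. ✗
5: <><>[]p is F, p is T. ✗
8: <><>[]p is F, p is F. ✗
Satisfying worlds: ∅.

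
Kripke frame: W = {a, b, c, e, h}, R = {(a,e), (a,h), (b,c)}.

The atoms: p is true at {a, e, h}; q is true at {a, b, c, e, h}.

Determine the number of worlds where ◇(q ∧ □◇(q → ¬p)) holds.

a: successors {e, h}; q ∧ □◇(q → ¬p) there: e:T, h:T. ✓
b: successors {c}; q ∧ □◇(q → ¬p) there: c:T. ✓
c: no successors, so ◇(q ∧ □◇(q → ¬p)) fails. ✗
e: no successors, so ◇(q ∧ □◇(q → ¬p)) fails. ✗
h: no successors, so ◇(q ∧ □◇(q → ¬p)) fails. ✗
Satisfying worlds: {a, b}.

2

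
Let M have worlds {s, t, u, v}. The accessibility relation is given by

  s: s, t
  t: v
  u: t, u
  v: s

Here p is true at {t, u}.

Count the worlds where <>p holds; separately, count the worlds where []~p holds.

For <>p:
s: successors {s, t}; p there: s:F, t:T. ✓
t: successors {v}; p there: v:F. ✗
u: successors {t, u}; p there: t:T, u:T. ✓
v: successors {s}; p there: s:F. ✗
— 2 worlds.
For []~p:
s: successors {s, t}; ~p there: s:T, t:F. ✗
t: successors {v}; ~p there: v:T. ✓
u: successors {t, u}; ~p there: t:F, u:F. ✗
v: successors {s}; ~p there: s:T. ✓
— 2 worlds.

2 and 2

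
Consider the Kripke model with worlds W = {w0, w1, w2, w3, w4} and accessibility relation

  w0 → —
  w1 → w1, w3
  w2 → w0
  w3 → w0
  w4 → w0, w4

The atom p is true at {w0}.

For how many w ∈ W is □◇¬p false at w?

4

w0: no successors, so □◇¬p holds vacuously. ✓
w1: successors {w1, w3}; ◇¬p there: w1:T, w3:F. ✗
w2: successors {w0}; ◇¬p there: w0:F. ✗
w3: successors {w0}; ◇¬p there: w0:F. ✗
w4: successors {w0, w4}; ◇¬p there: w0:F, w4:T. ✗
Satisfying worlds: {w0}.
So □◇¬p fails at the other 4 worlds.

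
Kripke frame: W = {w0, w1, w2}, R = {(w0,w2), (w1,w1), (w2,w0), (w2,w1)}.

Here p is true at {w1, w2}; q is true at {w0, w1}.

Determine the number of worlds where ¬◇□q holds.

0

w0: ◇□q is T. ✗
w1: ◇□q is T. ✗
w2: ◇□q is T. ✗
Satisfying worlds: ∅.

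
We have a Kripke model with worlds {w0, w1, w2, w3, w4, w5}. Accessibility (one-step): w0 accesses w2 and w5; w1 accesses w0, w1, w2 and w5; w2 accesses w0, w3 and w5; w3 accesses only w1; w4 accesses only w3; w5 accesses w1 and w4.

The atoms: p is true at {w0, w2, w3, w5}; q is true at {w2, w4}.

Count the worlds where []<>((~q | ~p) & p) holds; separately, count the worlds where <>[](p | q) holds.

2 and 4

For []<>((~q | ~p) & p):
w0: successors {w2, w5}; <>((~q | ~p) & p) there: w2:T, w5:F. ✗
w1: successors {w0, w1, w2, w5}; <>((~q | ~p) & p) there: w0:T, w1:T, w2:T, w5:F. ✗
w2: successors {w0, w3, w5}; <>((~q | ~p) & p) there: w0:T, w3:F, w5:F. ✗
w3: successors {w1}; <>((~q | ~p) & p) there: w1:T. ✓
w4: successors {w3}; <>((~q | ~p) & p) there: w3:F. ✗
w5: successors {w1, w4}; <>((~q | ~p) & p) there: w1:T, w4:T. ✓
— 2 worlds.
For <>[](p | q):
w0: successors {w2, w5}; [](p | q) there: w2:T, w5:F. ✓
w1: successors {w0, w1, w2, w5}; [](p | q) there: w0:T, w1:F, w2:T, w5:F. ✓
w2: successors {w0, w3, w5}; [](p | q) there: w0:T, w3:F, w5:F. ✓
w3: successors {w1}; [](p | q) there: w1:F. ✗
w4: successors {w3}; [](p | q) there: w3:F. ✗
w5: successors {w1, w4}; [](p | q) there: w1:F, w4:T. ✓
— 4 worlds.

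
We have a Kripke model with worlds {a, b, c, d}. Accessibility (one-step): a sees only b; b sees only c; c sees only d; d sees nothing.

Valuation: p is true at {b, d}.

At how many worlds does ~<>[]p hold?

a: <>[]p is F. ✓
b: <>[]p is T. ✗
c: <>[]p is T. ✗
d: <>[]p is F. ✓
Satisfying worlds: {a, d}.

2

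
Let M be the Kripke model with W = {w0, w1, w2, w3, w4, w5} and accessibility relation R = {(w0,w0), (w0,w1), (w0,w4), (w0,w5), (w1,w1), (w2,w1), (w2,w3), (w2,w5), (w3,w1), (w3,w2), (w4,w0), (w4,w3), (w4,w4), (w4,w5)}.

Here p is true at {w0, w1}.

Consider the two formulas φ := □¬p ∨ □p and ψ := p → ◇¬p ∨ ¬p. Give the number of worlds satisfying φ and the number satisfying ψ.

For □¬p ∨ □p:
w0: □¬p is F, □p is F. ✗
w1: □¬p is F, □p is T. ✓
w2: □¬p is F, □p is F. ✗
w3: □¬p is F, □p is F. ✗
w4: □¬p is F, □p is F. ✗
w5: □¬p is T, □p is T. ✓
— 2 worlds.
For p → ◇¬p ∨ ¬p:
w0: p is T, ◇¬p ∨ ¬p is T. ✓
w1: p is T, ◇¬p ∨ ¬p is F. ✗
w2: p is F, ◇¬p ∨ ¬p is T. ✓
w3: p is F, ◇¬p ∨ ¬p is T. ✓
w4: p is F, ◇¬p ∨ ¬p is T. ✓
w5: p is F, ◇¬p ∨ ¬p is T. ✓
— 5 worlds.

2 and 5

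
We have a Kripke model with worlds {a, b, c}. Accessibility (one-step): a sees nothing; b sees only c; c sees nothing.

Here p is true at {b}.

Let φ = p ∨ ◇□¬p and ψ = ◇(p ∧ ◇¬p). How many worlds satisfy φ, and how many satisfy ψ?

1 and 0

For p ∨ ◇□¬p:
a: p is F, ◇□¬p is F. ✗
b: p is T, ◇□¬p is T. ✓
c: p is F, ◇□¬p is F. ✗
— 1 world.
For ◇(p ∧ ◇¬p):
a: no successors, so ◇(p ∧ ◇¬p) fails. ✗
b: successors {c}; p ∧ ◇¬p there: c:F. ✗
c: no successors, so ◇(p ∧ ◇¬p) fails. ✗
— 0 worlds.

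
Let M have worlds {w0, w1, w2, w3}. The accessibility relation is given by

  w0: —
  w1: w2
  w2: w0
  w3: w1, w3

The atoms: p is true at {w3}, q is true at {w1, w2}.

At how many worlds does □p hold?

w0: no successors, so □p holds vacuously. ✓
w1: successors {w2}; p there: w2:F. ✗
w2: successors {w0}; p there: w0:F. ✗
w3: successors {w1, w3}; p there: w1:F, w3:T. ✗
Satisfying worlds: {w0}.

1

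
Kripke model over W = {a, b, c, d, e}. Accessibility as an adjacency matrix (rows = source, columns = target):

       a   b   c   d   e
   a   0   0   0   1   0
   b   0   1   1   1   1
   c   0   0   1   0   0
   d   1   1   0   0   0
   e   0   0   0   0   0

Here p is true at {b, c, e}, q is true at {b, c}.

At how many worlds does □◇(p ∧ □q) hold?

2

a: successors {d}; ◇(p ∧ □q) there: d:F. ✗
b: successors {b, c, d, e}; ◇(p ∧ □q) there: b:T, c:T, d:F, e:F. ✗
c: successors {c}; ◇(p ∧ □q) there: c:T. ✓
d: successors {a, b}; ◇(p ∧ □q) there: a:F, b:T. ✗
e: no successors, so □◇(p ∧ □q) holds vacuously. ✓
Satisfying worlds: {c, e}.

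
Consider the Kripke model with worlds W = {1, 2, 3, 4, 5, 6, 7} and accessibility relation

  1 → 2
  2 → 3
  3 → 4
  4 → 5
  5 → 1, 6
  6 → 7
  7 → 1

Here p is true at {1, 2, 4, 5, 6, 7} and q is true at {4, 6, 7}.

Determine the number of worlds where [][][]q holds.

1

1: successors {2}; [][]q there: 2:T. ✓
2: successors {3}; [][]q there: 3:F. ✗
3: successors {4}; [][]q there: 4:F. ✗
4: successors {5}; [][]q there: 5:F. ✗
5: successors {1, 6}; [][]q there: 1:F, 6:F. ✗
6: successors {7}; [][]q there: 7:F. ✗
7: successors {1}; [][]q there: 1:F. ✗
Satisfying worlds: {1}.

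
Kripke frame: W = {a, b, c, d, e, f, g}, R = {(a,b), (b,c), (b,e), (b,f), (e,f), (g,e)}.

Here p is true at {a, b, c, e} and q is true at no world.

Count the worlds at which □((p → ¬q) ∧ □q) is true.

4

a: successors {b}; (p → ¬q) ∧ □q there: b:F. ✗
b: successors {c, e, f}; (p → ¬q) ∧ □q there: c:T, e:F, f:T. ✗
c: no successors, so □((p → ¬q) ∧ □q) holds vacuously. ✓
d: no successors, so □((p → ¬q) ∧ □q) holds vacuously. ✓
e: successors {f}; (p → ¬q) ∧ □q there: f:T. ✓
f: no successors, so □((p → ¬q) ∧ □q) holds vacuously. ✓
g: successors {e}; (p → ¬q) ∧ □q there: e:F. ✗
Satisfying worlds: {c, d, e, f}.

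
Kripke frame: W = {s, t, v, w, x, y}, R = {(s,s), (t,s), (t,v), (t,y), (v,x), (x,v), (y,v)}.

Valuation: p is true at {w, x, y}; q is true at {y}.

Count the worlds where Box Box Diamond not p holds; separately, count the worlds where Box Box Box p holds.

For Box Box Diamond not p:
s: successors {s}; Box Diamond not p there: s:T. ✓
t: successors {s, v, y}; Box Diamond not p there: s:T, v:T, y:F. ✗
v: successors {x}; Box Diamond not p there: x:F. ✗
w: no successors, so Box Box Diamond not p holds vacuously. ✓
x: successors {v}; Box Diamond not p there: v:T. ✓
y: successors {v}; Box Diamond not p there: v:T. ✓
— 4 worlds.
For Box Box Box p:
s: successors {s}; Box Box p there: s:F. ✗
t: successors {s, v, y}; Box Box p there: s:F, v:F, y:T. ✗
v: successors {x}; Box Box p there: x:T. ✓
w: no successors, so Box Box Box p holds vacuously. ✓
x: successors {v}; Box Box p there: v:F. ✗
y: successors {v}; Box Box p there: v:F. ✗
— 2 worlds.

4 and 2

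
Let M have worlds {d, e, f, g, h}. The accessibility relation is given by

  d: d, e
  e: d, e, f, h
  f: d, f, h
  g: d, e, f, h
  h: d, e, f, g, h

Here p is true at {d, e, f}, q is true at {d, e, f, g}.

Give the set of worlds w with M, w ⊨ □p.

d: successors {d, e}; p there: d:T, e:T. ✓
e: successors {d, e, f, h}; p there: d:T, e:T, f:T, h:F. ✗
f: successors {d, f, h}; p there: d:T, f:T, h:F. ✗
g: successors {d, e, f, h}; p there: d:T, e:T, f:T, h:F. ✗
h: successors {d, e, f, g, h}; p there: d:T, e:T, f:T, g:F, h:F. ✗

{d}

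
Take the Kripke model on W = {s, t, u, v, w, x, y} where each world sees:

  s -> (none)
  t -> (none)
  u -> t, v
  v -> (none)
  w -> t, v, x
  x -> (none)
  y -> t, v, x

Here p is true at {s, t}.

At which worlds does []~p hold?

{s, t, v, x}

s: no successors, so []~p holds vacuously. ✓
t: no successors, so []~p holds vacuously. ✓
u: successors {t, v}; ~p there: t:F, v:T. ✗
v: no successors, so []~p holds vacuously. ✓
w: successors {t, v, x}; ~p there: t:F, v:T, x:T. ✗
x: no successors, so []~p holds vacuously. ✓
y: successors {t, v, x}; ~p there: t:F, v:T, x:T. ✗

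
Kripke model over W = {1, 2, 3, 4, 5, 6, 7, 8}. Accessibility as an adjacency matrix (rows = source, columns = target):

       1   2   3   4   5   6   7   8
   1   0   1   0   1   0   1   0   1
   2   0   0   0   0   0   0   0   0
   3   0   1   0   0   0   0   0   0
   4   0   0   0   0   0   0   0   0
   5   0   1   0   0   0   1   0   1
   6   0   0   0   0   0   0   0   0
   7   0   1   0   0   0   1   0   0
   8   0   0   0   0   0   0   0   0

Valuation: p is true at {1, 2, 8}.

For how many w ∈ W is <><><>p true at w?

0

1: successors {2, 4, 6, 8}; <><>p there: 2:F, 4:F, 6:F, 8:F. ✗
2: no successors, so <><><>p fails. ✗
3: successors {2}; <><>p there: 2:F. ✗
4: no successors, so <><><>p fails. ✗
5: successors {2, 6, 8}; <><>p there: 2:F, 6:F, 8:F. ✗
6: no successors, so <><><>p fails. ✗
7: successors {2, 6}; <><>p there: 2:F, 6:F. ✗
8: no successors, so <><><>p fails. ✗
Satisfying worlds: ∅.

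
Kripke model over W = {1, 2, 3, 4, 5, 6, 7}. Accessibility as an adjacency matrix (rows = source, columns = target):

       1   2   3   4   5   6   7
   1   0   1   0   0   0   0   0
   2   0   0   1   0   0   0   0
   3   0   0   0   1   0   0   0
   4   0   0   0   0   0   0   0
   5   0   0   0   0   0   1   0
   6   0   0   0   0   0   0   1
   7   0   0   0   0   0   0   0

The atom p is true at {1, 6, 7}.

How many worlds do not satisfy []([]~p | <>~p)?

1: successors {2}; []~p | <>~p there: 2:T. ✓
2: successors {3}; []~p | <>~p there: 3:T. ✓
3: successors {4}; []~p | <>~p there: 4:T. ✓
4: no successors, so []([]~p | <>~p) holds vacuously. ✓
5: successors {6}; []~p | <>~p there: 6:F. ✗
6: successors {7}; []~p | <>~p there: 7:T. ✓
7: no successors, so []([]~p | <>~p) holds vacuously. ✓
Satisfying worlds: {1, 2, 3, 4, 6, 7}.
So []([]~p | <>~p) fails at the other 1 world.

1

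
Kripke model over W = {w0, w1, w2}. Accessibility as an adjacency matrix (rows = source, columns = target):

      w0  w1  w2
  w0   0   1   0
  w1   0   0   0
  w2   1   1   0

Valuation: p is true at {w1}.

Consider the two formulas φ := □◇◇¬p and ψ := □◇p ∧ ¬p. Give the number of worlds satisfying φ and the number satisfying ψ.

1 and 0

For □◇◇¬p:
w0: successors {w1}; ◇◇¬p there: w1:F. ✗
w1: no successors, so □◇◇¬p holds vacuously. ✓
w2: successors {w0, w1}; ◇◇¬p there: w0:F, w1:F. ✗
— 1 world.
For □◇p ∧ ¬p:
w0: □◇p is F, ¬p is T. ✗
w1: □◇p is T, ¬p is F. ✗
w2: □◇p is F, ¬p is T. ✗
— 0 worlds.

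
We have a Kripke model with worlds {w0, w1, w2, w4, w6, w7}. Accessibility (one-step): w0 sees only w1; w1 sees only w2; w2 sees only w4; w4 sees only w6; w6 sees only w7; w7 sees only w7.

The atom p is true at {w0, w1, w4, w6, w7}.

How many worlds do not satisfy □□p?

w0: successors {w1}; □p there: w1:F. ✗
w1: successors {w2}; □p there: w2:T. ✓
w2: successors {w4}; □p there: w4:T. ✓
w4: successors {w6}; □p there: w6:T. ✓
w6: successors {w7}; □p there: w7:T. ✓
w7: successors {w7}; □p there: w7:T. ✓
Satisfying worlds: {w1, w2, w4, w6, w7}.
So □□p fails at the other 1 world.

1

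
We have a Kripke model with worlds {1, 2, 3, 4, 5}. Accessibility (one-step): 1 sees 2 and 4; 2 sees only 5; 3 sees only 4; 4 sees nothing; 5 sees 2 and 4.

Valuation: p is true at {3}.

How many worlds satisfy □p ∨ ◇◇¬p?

1: □p is F, ◇◇¬p is T. ✓
2: □p is F, ◇◇¬p is T. ✓
3: □p is F, ◇◇¬p is F. ✗
4: □p is T, ◇◇¬p is F. ✓
5: □p is F, ◇◇¬p is T. ✓
Satisfying worlds: {1, 2, 4, 5}.

4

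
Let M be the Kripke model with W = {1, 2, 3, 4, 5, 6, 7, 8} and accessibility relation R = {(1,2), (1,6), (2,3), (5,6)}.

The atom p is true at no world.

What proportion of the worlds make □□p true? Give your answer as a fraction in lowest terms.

1: successors {2, 6}; □p there: 2:F, 6:T. ✗
2: successors {3}; □p there: 3:T. ✓
3: no successors, so □□p holds vacuously. ✓
4: no successors, so □□p holds vacuously. ✓
5: successors {6}; □p there: 6:T. ✓
6: no successors, so □□p holds vacuously. ✓
7: no successors, so □□p holds vacuously. ✓
8: no successors, so □□p holds vacuously. ✓
That's 7 of 8 worlds, so 7/8.

7/8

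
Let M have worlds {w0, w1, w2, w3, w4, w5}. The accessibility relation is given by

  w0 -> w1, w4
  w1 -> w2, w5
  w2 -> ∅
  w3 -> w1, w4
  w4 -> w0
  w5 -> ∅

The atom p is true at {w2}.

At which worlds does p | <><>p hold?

{w0, w2, w3}

w0: p is F, <><>p is T. ✓
w1: p is F, <><>p is F. ✗
w2: p is T, <><>p is F. ✓
w3: p is F, <><>p is T. ✓
w4: p is F, <><>p is F. ✗
w5: p is F, <><>p is F. ✗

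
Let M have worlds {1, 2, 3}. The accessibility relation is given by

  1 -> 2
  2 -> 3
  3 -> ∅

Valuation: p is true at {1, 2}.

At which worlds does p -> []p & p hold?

1: p is T, []p & p is T. ✓
2: p is T, []p & p is F. ✗
3: p is F, []p & p is F. ✓

{1, 3}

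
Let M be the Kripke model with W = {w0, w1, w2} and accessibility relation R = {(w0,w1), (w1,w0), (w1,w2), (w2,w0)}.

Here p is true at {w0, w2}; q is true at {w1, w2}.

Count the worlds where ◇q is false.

1

w0: successors {w1}; q there: w1:T. ✓
w1: successors {w0, w2}; q there: w0:F, w2:T. ✓
w2: successors {w0}; q there: w0:F. ✗
Satisfying worlds: {w0, w1}.
So ◇q fails at the other 1 world.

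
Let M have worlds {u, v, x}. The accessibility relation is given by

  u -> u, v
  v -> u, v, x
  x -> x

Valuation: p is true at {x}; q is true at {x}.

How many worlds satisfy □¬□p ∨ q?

2

u: □¬□p is T, q is F. ✓
v: □¬□p is F, q is F. ✗
x: □¬□p is F, q is T. ✓
Satisfying worlds: {u, x}.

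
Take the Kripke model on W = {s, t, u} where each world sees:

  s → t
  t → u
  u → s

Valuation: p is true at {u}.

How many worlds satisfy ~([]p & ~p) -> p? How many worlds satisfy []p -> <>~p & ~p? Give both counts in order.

2 and 2

For ~([]p & ~p) -> p:
s: ~([]p & ~p) is T, p is F. ✗
t: ~([]p & ~p) is F, p is F. ✓
u: ~([]p & ~p) is T, p is T. ✓
— 2 worlds.
For []p -> <>~p & ~p:
s: []p is F, <>~p & ~p is T. ✓
t: []p is T, <>~p & ~p is F. ✗
u: []p is F, <>~p & ~p is F. ✓
— 2 worlds.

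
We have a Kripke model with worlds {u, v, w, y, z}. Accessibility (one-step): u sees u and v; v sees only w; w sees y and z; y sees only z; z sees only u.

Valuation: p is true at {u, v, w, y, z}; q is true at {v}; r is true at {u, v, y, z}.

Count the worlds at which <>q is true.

1

u: successors {u, v}; q there: u:F, v:T. ✓
v: successors {w}; q there: w:F. ✗
w: successors {y, z}; q there: y:F, z:F. ✗
y: successors {z}; q there: z:F. ✗
z: successors {u}; q there: u:F. ✗
Satisfying worlds: {u}.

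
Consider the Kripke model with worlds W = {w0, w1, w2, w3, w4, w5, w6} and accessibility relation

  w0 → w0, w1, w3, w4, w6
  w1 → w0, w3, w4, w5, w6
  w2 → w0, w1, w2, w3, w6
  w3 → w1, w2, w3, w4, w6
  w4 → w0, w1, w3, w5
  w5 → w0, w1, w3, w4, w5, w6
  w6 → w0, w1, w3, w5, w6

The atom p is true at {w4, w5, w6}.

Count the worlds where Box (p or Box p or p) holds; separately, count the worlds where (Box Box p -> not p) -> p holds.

0 and 3

For Box (p or Box p or p):
w0: successors {w0, w1, w3, w4, w6}; p or Box p or p there: w0:F, w1:F, w3:F, w4:T, w6:T. ✗
w1: successors {w0, w3, w4, w5, w6}; p or Box p or p there: w0:F, w3:F, w4:T, w5:T, w6:T. ✗
w2: successors {w0, w1, w2, w3, w6}; p or Box p or p there: w0:F, w1:F, w2:F, w3:F, w6:T. ✗
w3: successors {w1, w2, w3, w4, w6}; p or Box p or p there: w1:F, w2:F, w3:F, w4:T, w6:T. ✗
w4: successors {w0, w1, w3, w5}; p or Box p or p there: w0:F, w1:F, w3:F, w5:T. ✗
w5: successors {w0, w1, w3, w4, w5, w6}; p or Box p or p there: w0:F, w1:F, w3:F, w4:T, w5:T, w6:T. ✗
w6: successors {w0, w1, w3, w5, w6}; p or Box p or p there: w0:F, w1:F, w3:F, w5:T, w6:T. ✗
— 0 worlds.
For (Box Box p -> not p) -> p:
w0: Box Box p -> not p is T, p is F. ✗
w1: Box Box p -> not p is T, p is F. ✗
w2: Box Box p -> not p is T, p is F. ✗
w3: Box Box p -> not p is T, p is F. ✗
w4: Box Box p -> not p is T, p is T. ✓
w5: Box Box p -> not p is T, p is T. ✓
w6: Box Box p -> not p is T, p is T. ✓
— 3 worlds.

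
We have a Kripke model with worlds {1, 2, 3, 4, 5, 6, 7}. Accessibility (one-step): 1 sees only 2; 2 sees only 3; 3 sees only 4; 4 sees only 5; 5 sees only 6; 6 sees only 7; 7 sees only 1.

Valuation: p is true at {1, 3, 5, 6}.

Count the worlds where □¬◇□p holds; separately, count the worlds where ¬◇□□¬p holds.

For □¬◇□p:
1: successors {2}; ¬◇□p there: 2:T. ✓
2: successors {3}; ¬◇□p there: 3:F. ✗
3: successors {4}; ¬◇□p there: 4:F. ✗
4: successors {5}; ¬◇□p there: 5:T. ✓
5: successors {6}; ¬◇□p there: 6:F. ✗
6: successors {7}; ¬◇□p there: 7:T. ✓
7: successors {1}; ¬◇□p there: 1:F. ✗
— 3 worlds.
For ¬◇□□¬p:
1: ◇□□¬p is T. ✗
2: ◇□□¬p is F. ✓
3: ◇□□¬p is F. ✓
4: ◇□□¬p is T. ✗
5: ◇□□¬p is F. ✓
6: ◇□□¬p is T. ✗
7: ◇□□¬p is F. ✓
— 4 worlds.

3 and 4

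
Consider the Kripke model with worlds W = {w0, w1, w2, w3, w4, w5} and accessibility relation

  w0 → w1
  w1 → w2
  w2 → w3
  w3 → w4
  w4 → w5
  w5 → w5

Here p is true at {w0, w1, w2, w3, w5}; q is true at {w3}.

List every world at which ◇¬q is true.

w0: successors {w1}; ¬q there: w1:T. ✓
w1: successors {w2}; ¬q there: w2:T. ✓
w2: successors {w3}; ¬q there: w3:F. ✗
w3: successors {w4}; ¬q there: w4:T. ✓
w4: successors {w5}; ¬q there: w5:T. ✓
w5: successors {w5}; ¬q there: w5:T. ✓

{w0, w1, w3, w4, w5}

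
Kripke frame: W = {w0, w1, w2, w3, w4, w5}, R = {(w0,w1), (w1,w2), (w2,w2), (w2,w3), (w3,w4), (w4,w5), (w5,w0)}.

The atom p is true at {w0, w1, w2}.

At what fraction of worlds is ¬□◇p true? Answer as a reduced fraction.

w0: □◇p is T. ✗
w1: □◇p is T. ✗
w2: □◇p is F. ✓
w3: □◇p is F. ✓
w4: □◇p is T. ✗
w5: □◇p is T. ✗
That's 2 of 6 worlds, so 2/6 = 1/3.

1/3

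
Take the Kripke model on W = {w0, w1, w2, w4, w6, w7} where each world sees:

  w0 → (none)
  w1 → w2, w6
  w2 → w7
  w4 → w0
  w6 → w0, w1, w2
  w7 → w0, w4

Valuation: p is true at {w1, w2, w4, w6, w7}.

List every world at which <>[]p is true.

{w1, w4, w6, w7}

w0: no successors, so <>[]p fails. ✗
w1: successors {w2, w6}; []p there: w2:T, w6:F. ✓
w2: successors {w7}; []p there: w7:F. ✗
w4: successors {w0}; []p there: w0:T. ✓
w6: successors {w0, w1, w2}; []p there: w0:T, w1:T, w2:T. ✓
w7: successors {w0, w4}; []p there: w0:T, w4:F. ✓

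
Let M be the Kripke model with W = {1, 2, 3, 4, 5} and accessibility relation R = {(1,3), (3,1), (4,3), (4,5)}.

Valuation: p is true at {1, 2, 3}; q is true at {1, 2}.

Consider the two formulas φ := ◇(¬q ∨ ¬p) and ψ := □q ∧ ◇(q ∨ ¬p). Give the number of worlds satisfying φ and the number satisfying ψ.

2 and 1

For ◇(¬q ∨ ¬p):
1: successors {3}; ¬q ∨ ¬p there: 3:T. ✓
2: no successors, so ◇(¬q ∨ ¬p) fails. ✗
3: successors {1}; ¬q ∨ ¬p there: 1:F. ✗
4: successors {3, 5}; ¬q ∨ ¬p there: 3:T, 5:T. ✓
5: no successors, so ◇(¬q ∨ ¬p) fails. ✗
— 2 worlds.
For □q ∧ ◇(q ∨ ¬p):
1: □q is F, ◇(q ∨ ¬p) is F. ✗
2: □q is T, ◇(q ∨ ¬p) is F. ✗
3: □q is T, ◇(q ∨ ¬p) is T. ✓
4: □q is F, ◇(q ∨ ¬p) is T. ✗
5: □q is T, ◇(q ∨ ¬p) is F. ✗
— 1 world.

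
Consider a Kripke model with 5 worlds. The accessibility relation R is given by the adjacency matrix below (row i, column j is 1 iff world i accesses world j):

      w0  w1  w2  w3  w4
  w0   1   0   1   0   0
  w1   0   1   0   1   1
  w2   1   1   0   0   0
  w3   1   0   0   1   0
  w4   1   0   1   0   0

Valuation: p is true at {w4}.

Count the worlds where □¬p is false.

w0: successors {w0, w2}; ¬p there: w0:T, w2:T. ✓
w1: successors {w1, w3, w4}; ¬p there: w1:T, w3:T, w4:F. ✗
w2: successors {w0, w1}; ¬p there: w0:T, w1:T. ✓
w3: successors {w0, w3}; ¬p there: w0:T, w3:T. ✓
w4: successors {w0, w2}; ¬p there: w0:T, w2:T. ✓
Satisfying worlds: {w0, w2, w3, w4}.
So □¬p fails at the other 1 world.

1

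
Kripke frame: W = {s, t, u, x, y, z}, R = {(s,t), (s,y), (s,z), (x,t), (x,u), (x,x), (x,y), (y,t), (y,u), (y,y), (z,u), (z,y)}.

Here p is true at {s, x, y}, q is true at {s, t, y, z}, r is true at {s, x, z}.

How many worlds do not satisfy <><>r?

5

s: successors {t, y, z}; <>r there: t:F, y:F, z:F. ✗
t: no successors, so <><>r fails. ✗
u: no successors, so <><>r fails. ✗
x: successors {t, u, x, y}; <>r there: t:F, u:F, x:T, y:F. ✓
y: successors {t, u, y}; <>r there: t:F, u:F, y:F. ✗
z: successors {u, y}; <>r there: u:F, y:F. ✗
Satisfying worlds: {x}.
So <><>r fails at the other 5 worlds.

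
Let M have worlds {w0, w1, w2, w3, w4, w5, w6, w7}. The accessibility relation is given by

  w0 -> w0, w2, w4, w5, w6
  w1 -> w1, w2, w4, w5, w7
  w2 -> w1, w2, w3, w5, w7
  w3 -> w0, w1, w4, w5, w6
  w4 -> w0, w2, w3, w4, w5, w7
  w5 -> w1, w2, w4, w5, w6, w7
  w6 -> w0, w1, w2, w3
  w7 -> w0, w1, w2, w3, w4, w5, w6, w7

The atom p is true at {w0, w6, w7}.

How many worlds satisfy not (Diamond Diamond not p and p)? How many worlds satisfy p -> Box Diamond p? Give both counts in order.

5 and 8

For not (Diamond Diamond not p and p):
w0: Diamond Diamond not p and p is T. ✗
w1: Diamond Diamond not p and p is F. ✓
w2: Diamond Diamond not p and p is F. ✓
w3: Diamond Diamond not p and p is F. ✓
w4: Diamond Diamond not p and p is F. ✓
w5: Diamond Diamond not p and p is F. ✓
w6: Diamond Diamond not p and p is T. ✗
w7: Diamond Diamond not p and p is T. ✗
— 5 worlds.
For p -> Box Diamond p:
w0: p is T, Box Diamond p is T. ✓
w1: p is F, Box Diamond p is T. ✓
w2: p is F, Box Diamond p is T. ✓
w3: p is F, Box Diamond p is T. ✓
w4: p is F, Box Diamond p is T. ✓
w5: p is F, Box Diamond p is T. ✓
w6: p is T, Box Diamond p is T. ✓
w7: p is T, Box Diamond p is T. ✓
— 8 worlds.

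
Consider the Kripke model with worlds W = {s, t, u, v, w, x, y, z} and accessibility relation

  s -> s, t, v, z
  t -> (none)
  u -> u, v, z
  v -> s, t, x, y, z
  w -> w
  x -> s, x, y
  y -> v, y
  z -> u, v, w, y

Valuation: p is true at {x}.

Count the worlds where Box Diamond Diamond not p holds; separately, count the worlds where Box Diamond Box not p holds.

6 and 6

For Box Diamond Diamond not p:
s: successors {s, t, v, z}; Diamond Diamond not p there: s:T, t:F, v:T, z:T. ✗
t: no successors, so Box Diamond Diamond not p holds vacuously. ✓
u: successors {u, v, z}; Diamond Diamond not p there: u:T, v:T, z:T. ✓
v: successors {s, t, x, y, z}; Diamond Diamond not p there: s:T, t:F, x:T, y:T, z:T. ✗
w: successors {w}; Diamond Diamond not p there: w:T. ✓
x: successors {s, x, y}; Diamond Diamond not p there: s:T, x:T, y:T. ✓
y: successors {v, y}; Diamond Diamond not p there: v:T, y:T. ✓
z: successors {u, v, w, y}; Diamond Diamond not p there: u:T, v:T, w:T, y:T. ✓
— 6 worlds.
For Box Diamond Box not p:
s: successors {s, t, v, z}; Diamond Box not p there: s:T, t:F, v:T, z:T. ✗
t: no successors, so Box Diamond Box not p holds vacuously. ✓
u: successors {u, v, z}; Diamond Box not p there: u:T, v:T, z:T. ✓
v: successors {s, t, x, y, z}; Diamond Box not p there: s:T, t:F, x:T, y:T, z:T. ✗
w: successors {w}; Diamond Box not p there: w:T. ✓
x: successors {s, x, y}; Diamond Box not p there: s:T, x:T, y:T. ✓
y: successors {v, y}; Diamond Box not p there: v:T, y:T. ✓
z: successors {u, v, w, y}; Diamond Box not p there: u:T, v:T, w:T, y:T. ✓
— 6 worlds.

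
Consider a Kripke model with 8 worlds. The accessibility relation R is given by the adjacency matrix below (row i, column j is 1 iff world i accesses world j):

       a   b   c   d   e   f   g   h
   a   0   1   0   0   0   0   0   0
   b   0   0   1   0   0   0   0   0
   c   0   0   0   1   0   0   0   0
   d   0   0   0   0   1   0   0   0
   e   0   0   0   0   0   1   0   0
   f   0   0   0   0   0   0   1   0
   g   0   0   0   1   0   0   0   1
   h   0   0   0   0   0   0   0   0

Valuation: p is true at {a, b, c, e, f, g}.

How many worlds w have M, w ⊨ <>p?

a: successors {b}; p there: b:T. ✓
b: successors {c}; p there: c:T. ✓
c: successors {d}; p there: d:F. ✗
d: successors {e}; p there: e:T. ✓
e: successors {f}; p there: f:T. ✓
f: successors {g}; p there: g:T. ✓
g: successors {d, h}; p there: d:F, h:F. ✗
h: no successors, so <>p fails. ✗
Satisfying worlds: {a, b, d, e, f}.

5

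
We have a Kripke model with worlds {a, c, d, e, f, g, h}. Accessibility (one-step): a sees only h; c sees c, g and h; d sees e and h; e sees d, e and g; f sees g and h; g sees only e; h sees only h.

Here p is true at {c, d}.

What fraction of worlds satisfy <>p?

2/7

a: successors {h}; p there: h:F. ✗
c: successors {c, g, h}; p there: c:T, g:F, h:F. ✓
d: successors {e, h}; p there: e:F, h:F. ✗
e: successors {d, e, g}; p there: d:T, e:F, g:F. ✓
f: successors {g, h}; p there: g:F, h:F. ✗
g: successors {e}; p there: e:F. ✗
h: successors {h}; p there: h:F. ✗
That's 2 of 7 worlds, so 2/7.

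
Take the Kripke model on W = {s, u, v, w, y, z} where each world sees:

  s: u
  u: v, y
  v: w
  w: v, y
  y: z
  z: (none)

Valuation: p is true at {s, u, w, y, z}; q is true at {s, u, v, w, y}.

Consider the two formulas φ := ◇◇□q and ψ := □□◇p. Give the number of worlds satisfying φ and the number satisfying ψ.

For ◇◇□q:
s: successors {u}; ◇□q there: u:T. ✓
u: successors {v, y}; ◇□q there: v:T, y:T. ✓
v: successors {w}; ◇□q there: w:T. ✓
w: successors {v, y}; ◇□q there: v:T, y:T. ✓
y: successors {z}; ◇□q there: z:F. ✗
z: no successors, so ◇◇□q fails. ✗
— 4 worlds.
For □□◇p:
s: successors {u}; □◇p there: u:T. ✓
u: successors {v, y}; □◇p there: v:T, y:F. ✗
v: successors {w}; □◇p there: w:T. ✓
w: successors {v, y}; □◇p there: v:T, y:F. ✗
y: successors {z}; □◇p there: z:T. ✓
z: no successors, so □□◇p holds vacuously. ✓
— 4 worlds.

4 and 4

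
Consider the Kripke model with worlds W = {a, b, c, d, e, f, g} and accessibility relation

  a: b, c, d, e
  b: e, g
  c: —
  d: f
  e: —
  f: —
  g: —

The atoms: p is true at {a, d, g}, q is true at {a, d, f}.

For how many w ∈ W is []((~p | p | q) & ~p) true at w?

a: successors {b, c, d, e}; (~p | p | q) & ~p there: b:T, c:T, d:F, e:T. ✗
b: successors {e, g}; (~p | p | q) & ~p there: e:T, g:F. ✗
c: no successors, so []((~p | p | q) & ~p) holds vacuously. ✓
d: successors {f}; (~p | p | q) & ~p there: f:T. ✓
e: no successors, so []((~p | p | q) & ~p) holds vacuously. ✓
f: no successors, so []((~p | p | q) & ~p) holds vacuously. ✓
g: no successors, so []((~p | p | q) & ~p) holds vacuously. ✓
Satisfying worlds: {c, d, e, f, g}.

5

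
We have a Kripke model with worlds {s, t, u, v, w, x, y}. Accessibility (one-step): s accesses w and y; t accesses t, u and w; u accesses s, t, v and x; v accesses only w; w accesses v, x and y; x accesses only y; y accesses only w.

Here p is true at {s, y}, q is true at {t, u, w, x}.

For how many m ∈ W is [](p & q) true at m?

s: successors {w, y}; p & q there: w:F, y:F. ✗
t: successors {t, u, w}; p & q there: t:F, u:F, w:F. ✗
u: successors {s, t, v, x}; p & q there: s:F, t:F, v:F, x:F. ✗
v: successors {w}; p & q there: w:F. ✗
w: successors {v, x, y}; p & q there: v:F, x:F, y:F. ✗
x: successors {y}; p & q there: y:F. ✗
y: successors {w}; p & q there: w:F. ✗
Satisfying worlds: ∅.

0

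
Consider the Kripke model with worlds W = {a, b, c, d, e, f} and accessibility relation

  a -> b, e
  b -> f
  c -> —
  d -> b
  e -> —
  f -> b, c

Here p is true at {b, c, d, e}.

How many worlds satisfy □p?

a: successors {b, e}; p there: b:T, e:T. ✓
b: successors {f}; p there: f:F. ✗
c: no successors, so □p holds vacuously. ✓
d: successors {b}; p there: b:T. ✓
e: no successors, so □p holds vacuously. ✓
f: successors {b, c}; p there: b:T, c:T. ✓
Satisfying worlds: {a, c, d, e, f}.

5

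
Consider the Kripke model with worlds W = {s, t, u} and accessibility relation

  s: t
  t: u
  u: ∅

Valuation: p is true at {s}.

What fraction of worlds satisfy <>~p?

2/3

s: successors {t}; ~p there: t:T. ✓
t: successors {u}; ~p there: u:T. ✓
u: no successors, so <>~p fails. ✗
That's 2 of 3 worlds, so 2/3.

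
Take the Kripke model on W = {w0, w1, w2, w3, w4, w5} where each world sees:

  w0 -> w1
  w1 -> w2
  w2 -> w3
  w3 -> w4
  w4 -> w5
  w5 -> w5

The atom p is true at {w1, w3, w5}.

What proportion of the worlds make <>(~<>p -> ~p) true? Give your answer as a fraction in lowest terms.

2/3

w0: successors {w1}; ~<>p -> ~p there: w1:F. ✗
w1: successors {w2}; ~<>p -> ~p there: w2:T. ✓
w2: successors {w3}; ~<>p -> ~p there: w3:F. ✗
w3: successors {w4}; ~<>p -> ~p there: w4:T. ✓
w4: successors {w5}; ~<>p -> ~p there: w5:T. ✓
w5: successors {w5}; ~<>p -> ~p there: w5:T. ✓
That's 4 of 6 worlds, so 4/6 = 2/3.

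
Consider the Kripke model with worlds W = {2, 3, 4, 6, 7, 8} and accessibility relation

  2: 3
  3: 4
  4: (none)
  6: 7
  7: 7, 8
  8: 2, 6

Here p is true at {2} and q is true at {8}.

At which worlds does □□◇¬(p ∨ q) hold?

2: successors {3}; □◇¬(p ∨ q) there: 3:F. ✗
3: successors {4}; □◇¬(p ∨ q) there: 4:T. ✓
4: no successors, so □□◇¬(p ∨ q) holds vacuously. ✓
6: successors {7}; □◇¬(p ∨ q) there: 7:T. ✓
7: successors {7, 8}; □◇¬(p ∨ q) there: 7:T, 8:T. ✓
8: successors {2, 6}; □◇¬(p ∨ q) there: 2:T, 6:T. ✓

{3, 4, 6, 7, 8}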